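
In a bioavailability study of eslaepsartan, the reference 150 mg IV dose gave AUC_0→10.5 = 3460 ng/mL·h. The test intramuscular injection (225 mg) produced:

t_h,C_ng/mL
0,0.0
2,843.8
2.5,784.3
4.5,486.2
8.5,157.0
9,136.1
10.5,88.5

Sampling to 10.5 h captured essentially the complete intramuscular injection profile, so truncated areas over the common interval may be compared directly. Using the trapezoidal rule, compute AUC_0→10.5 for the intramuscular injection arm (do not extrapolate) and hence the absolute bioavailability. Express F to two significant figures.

Trapezoidal AUC_0→10.5 (intramuscular injection):
  [0→2]: (0.0+843.8)/2 × 2 = 843.8
  [2→2.5]: (843.8+784.3)/2 × 0.5 = 407.025
  [2.5→4.5]: (784.3+486.2)/2 × 2 = 1270.5
  [4.5→8.5]: (486.2+157.0)/2 × 4 = 1286.4
  [8.5→9]: (157.0+136.1)/2 × 0.5 = 73.275
  [9→10.5]: (136.1+88.5)/2 × 1.5 = 168.45
  Sum = 4049.45 ng/mL·h
F = (AUC_ev/D_ev)/(AUC_iv/D_iv) = (4049.45/225)/(3460/150) = 17.9976/23.0667 = 0.7802

F = 0.78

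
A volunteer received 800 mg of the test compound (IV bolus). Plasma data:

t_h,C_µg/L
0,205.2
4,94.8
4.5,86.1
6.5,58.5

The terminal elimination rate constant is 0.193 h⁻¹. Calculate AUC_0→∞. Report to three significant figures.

Trapezoidal AUC_0→6.5:
  [0→4]: (205.2+94.8)/2 × 4 = 600.0
  [4→4.5]: (94.8+86.1)/2 × 0.5 = 45.225
  [4.5→6.5]: (86.1+58.5)/2 × 2 = 144.6
  Sum = 789.825 µg/L·h
Extrapolated tail: C_last / k_e = 58.5 / 0.193 = 303.109
AUC_0→∞ = 789.825 + 303.109 = 1092.934 µg/L·h

AUC = 1090 µg/L·h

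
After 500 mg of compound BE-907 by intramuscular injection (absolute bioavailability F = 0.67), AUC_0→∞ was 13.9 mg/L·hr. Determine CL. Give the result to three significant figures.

CL = F × Dose / AUC_0→∞
   = 0.67 × 500 / 13.9 = 24.1007 L/hr

CL = 24.1 L/hr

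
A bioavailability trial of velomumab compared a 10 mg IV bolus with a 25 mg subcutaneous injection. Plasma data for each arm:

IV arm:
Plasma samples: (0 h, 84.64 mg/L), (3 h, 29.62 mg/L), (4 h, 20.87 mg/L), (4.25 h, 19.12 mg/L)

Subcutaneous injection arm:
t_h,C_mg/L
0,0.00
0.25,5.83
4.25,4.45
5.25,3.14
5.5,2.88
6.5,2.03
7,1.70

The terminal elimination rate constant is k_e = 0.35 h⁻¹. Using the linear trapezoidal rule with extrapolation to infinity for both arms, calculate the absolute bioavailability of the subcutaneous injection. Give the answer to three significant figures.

F = 0.0532

Trapezoidal AUC_0→4.25 (IV):
  [0→3]: (84.64+29.62)/2 × 3 = 171.39
  [3→4]: (29.62+20.87)/2 × 1 = 25.245
  [4→4.25]: (20.87+19.12)/2 × 0.25 = 4.99875
  Sum = 201.63375 mg/L·h
IV tail: 19.12/0.35 = 54.629; AUC_iv,0→∞ = 201.63375 + 54.629 = 256.26275 mg/L·h
Trapezoidal AUC_0→7 (subcutaneous injection):
  [0→0.25]: (0.00+5.83)/2 × 0.25 = 0.72875
  [0.25→4.25]: (5.83+4.45)/2 × 4 = 20.56
  [4.25→5.25]: (4.45+3.14)/2 × 1 = 3.795
  [5.25→5.5]: (3.14+2.88)/2 × 0.25 = 0.7525
  [5.5→6.5]: (2.88+2.03)/2 × 1 = 2.455
  [6.5→7]: (2.03+1.70)/2 × 0.5 = 0.9325
  Sum = 29.22375 mg/L·h
subcutaneous injection tail: 1.70/0.35 = 4.857; AUC_ev,0→∞ = 29.22375 + 4.857 = 34.08075 mg/L·h
F = (AUC_ev/D_ev)/(AUC_iv/D_iv) = (34.08075/25)/(256.26275/10) = 1.36323/25.626275 = 0.0532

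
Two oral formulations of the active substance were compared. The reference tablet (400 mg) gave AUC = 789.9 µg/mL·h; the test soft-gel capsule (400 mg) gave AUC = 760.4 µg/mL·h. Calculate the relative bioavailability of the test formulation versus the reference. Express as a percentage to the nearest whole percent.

F_rel = (AUC_test/D_test) / (AUC_ref/D_ref)
      = (760.4/400) / (789.9/400)
      = 1.901 / 1.97475 = 0.9627 = 96.27%

F_rel = 96%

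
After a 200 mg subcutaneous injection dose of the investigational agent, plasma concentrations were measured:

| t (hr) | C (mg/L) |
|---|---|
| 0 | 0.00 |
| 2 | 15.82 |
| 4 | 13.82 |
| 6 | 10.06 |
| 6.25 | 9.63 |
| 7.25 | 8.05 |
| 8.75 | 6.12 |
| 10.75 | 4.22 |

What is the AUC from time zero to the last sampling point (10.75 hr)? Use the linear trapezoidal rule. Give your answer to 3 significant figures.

Trapezoidal AUC_0→10.75:
  [0→2]: (0.00+15.82)/2 × 2 = 15.82
  [2→4]: (15.82+13.82)/2 × 2 = 29.64
  [4→6]: (13.82+10.06)/2 × 2 = 23.88
  [6→6.25]: (10.06+9.63)/2 × 0.25 = 2.46125
  [6.25→7.25]: (9.63+8.05)/2 × 1 = 8.84
  [7.25→8.75]: (8.05+6.12)/2 × 1.5 = 10.6275
  [8.75→10.75]: (6.12+4.22)/2 × 2 = 10.34
  Sum = 101.60875 mg/L·hr

AUC = 102 mg/L·hr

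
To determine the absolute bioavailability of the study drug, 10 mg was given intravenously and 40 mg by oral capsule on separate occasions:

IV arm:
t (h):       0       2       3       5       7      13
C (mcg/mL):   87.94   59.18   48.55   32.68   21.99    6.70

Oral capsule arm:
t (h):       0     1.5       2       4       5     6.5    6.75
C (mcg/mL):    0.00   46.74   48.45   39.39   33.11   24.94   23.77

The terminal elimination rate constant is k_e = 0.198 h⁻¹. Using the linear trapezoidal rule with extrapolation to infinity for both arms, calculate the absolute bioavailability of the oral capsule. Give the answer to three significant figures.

Trapezoidal AUC_0→13 (IV):
  [0→2]: (87.94+59.18)/2 × 2 = 147.12
  [2→3]: (59.18+48.55)/2 × 1 = 53.865
  [3→5]: (48.55+32.68)/2 × 2 = 81.23
  [5→7]: (32.68+21.99)/2 × 2 = 54.67
  [7→13]: (21.99+6.70)/2 × 6 = 86.07
  Sum = 422.955 mcg/mL·h
IV tail: 6.70/0.198 = 33.838; AUC_iv,0→∞ = 422.955 + 33.838 = 456.793 mcg/mL·h
Trapezoidal AUC_0→6.75 (oral capsule):
  [0→1.5]: (0.00+46.74)/2 × 1.5 = 35.055
  [1.5→2]: (46.74+48.45)/2 × 0.5 = 23.7975
  [2→4]: (48.45+39.39)/2 × 2 = 87.84
  [4→5]: (39.39+33.11)/2 × 1 = 36.25
  [5→6.5]: (33.11+24.94)/2 × 1.5 = 43.5375
  [6.5→6.75]: (24.94+23.77)/2 × 0.25 = 6.08875
  Sum = 232.56875 mcg/mL·h
oral capsule tail: 23.77/0.198 = 120.051; AUC_ev,0→∞ = 232.56875 + 120.051 = 352.61975 mcg/mL·h
F = (AUC_ev/D_ev)/(AUC_iv/D_iv) = (352.61975/40)/(456.793/10) = 8.81549/45.6793 = 0.1930

F = 0.193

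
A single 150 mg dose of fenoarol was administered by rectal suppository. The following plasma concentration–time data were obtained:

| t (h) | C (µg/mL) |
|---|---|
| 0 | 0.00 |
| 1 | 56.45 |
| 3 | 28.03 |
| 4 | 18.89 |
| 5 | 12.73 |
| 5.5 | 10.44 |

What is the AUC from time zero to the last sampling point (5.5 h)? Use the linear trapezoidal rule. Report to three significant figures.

AUC = 158 µg/mL·h

Trapezoidal AUC_0→5.5:
  [0→1]: (0.00+56.45)/2 × 1 = 28.225
  [1→3]: (56.45+28.03)/2 × 2 = 84.48
  [3→4]: (28.03+18.89)/2 × 1 = 23.46
  [4→5]: (18.89+12.73)/2 × 1 = 15.81
  [5→5.5]: (12.73+10.44)/2 × 0.5 = 5.7925
  Sum = 157.7675 µg/mL·h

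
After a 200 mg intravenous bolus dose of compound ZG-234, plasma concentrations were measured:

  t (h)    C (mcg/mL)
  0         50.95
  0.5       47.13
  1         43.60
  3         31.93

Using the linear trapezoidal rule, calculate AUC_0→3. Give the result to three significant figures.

Trapezoidal AUC_0→3:
  [0→0.5]: (50.95+47.13)/2 × 0.5 = 24.52
  [0.5→1]: (47.13+43.60)/2 × 0.5 = 22.6825
  [1→3]: (43.60+31.93)/2 × 2 = 75.53
  Sum = 122.7325 mcg/mL·h

AUC = 123 mcg/mL·h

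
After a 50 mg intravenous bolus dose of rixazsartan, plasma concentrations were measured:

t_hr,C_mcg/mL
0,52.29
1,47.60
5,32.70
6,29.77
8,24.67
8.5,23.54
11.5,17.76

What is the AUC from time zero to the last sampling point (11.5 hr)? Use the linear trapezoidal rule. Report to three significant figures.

AUC = 370 mcg/mL·hr

Trapezoidal AUC_0→11.5:
  [0→1]: (52.29+47.60)/2 × 1 = 49.945
  [1→5]: (47.60+32.70)/2 × 4 = 160.6
  [5→6]: (32.70+29.77)/2 × 1 = 31.235
  [6→8]: (29.77+24.67)/2 × 2 = 54.44
  [8→8.5]: (24.67+23.54)/2 × 0.5 = 12.0525
  [8.5→11.5]: (23.54+17.76)/2 × 3 = 61.95
  Sum = 370.2225 mcg/mL·hr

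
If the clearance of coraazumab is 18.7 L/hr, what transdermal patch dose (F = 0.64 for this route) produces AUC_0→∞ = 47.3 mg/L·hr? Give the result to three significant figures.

Dose = CL × AUC_0→∞ / F
     = 18.7 × 47.3 / 0.64 = 1382.05 mg

Dose = 1380 mg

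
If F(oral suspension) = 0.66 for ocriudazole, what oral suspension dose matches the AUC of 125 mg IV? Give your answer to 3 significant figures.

For equal systemic exposure: F × D_ev = D_iv
D_ev = D_iv / F = 125 / 0.66 = 189.394 mg

D_oral = 189 mg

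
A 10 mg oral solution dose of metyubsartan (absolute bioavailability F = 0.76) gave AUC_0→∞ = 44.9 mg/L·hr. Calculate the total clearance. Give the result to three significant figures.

CL = 0.169 L/hr

CL = F × Dose / AUC_0→∞
   = 0.76 × 10 / 44.9 = 0.169265 L/hr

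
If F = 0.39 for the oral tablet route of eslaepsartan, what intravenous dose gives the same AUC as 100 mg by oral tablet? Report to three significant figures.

D_iv = 39.0 mg

Systemic exposure from an extravascular dose = F × D_ev, so the equivalent IV dose is F × D_ev.
D_iv = F × D_ev = 0.39 × 100 = 39 mg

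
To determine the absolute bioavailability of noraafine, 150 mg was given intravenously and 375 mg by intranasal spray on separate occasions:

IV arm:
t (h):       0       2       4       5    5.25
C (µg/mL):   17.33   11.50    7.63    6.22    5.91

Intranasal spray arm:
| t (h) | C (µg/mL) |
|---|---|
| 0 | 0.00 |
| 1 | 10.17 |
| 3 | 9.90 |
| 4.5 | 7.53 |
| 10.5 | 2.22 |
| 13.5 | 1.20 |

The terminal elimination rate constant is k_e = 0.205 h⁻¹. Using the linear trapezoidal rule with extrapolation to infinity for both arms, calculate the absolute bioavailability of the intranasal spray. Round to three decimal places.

F = 0.368

Trapezoidal AUC_0→5.25 (IV):
  [0→2]: (17.33+11.50)/2 × 2 = 28.83
  [2→4]: (11.50+7.63)/2 × 2 = 19.13
  [4→5]: (7.63+6.22)/2 × 1 = 6.925
  [5→5.25]: (6.22+5.91)/2 × 0.25 = 1.51625
  Sum = 56.40125 µg/mL·h
IV tail: 5.91/0.205 = 28.829; AUC_iv,0→∞ = 56.40125 + 28.829 = 85.23025 µg/mL·h
Trapezoidal AUC_0→13.5 (intranasal spray):
  [0→1]: (0.00+10.17)/2 × 1 = 5.085
  [1→3]: (10.17+9.90)/2 × 2 = 20.07
  [3→4.5]: (9.90+7.53)/2 × 1.5 = 13.0725
  [4.5→10.5]: (7.53+2.22)/2 × 6 = 29.25
  [10.5→13.5]: (2.22+1.20)/2 × 3 = 5.13
  Sum = 72.6075 µg/mL·h
intranasal spray tail: 1.20/0.205 = 5.854; AUC_ev,0→∞ = 72.6075 + 5.854 = 78.4615 µg/mL·h
F = (AUC_ev/D_ev)/(AUC_iv/D_iv) = (78.4615/375)/(85.23025/150) = 0.209231/0.568202 = 0.3682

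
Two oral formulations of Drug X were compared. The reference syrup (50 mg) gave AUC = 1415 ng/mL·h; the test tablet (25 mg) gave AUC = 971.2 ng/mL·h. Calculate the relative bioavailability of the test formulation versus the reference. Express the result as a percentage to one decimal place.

F_rel = 137.3%

F_rel = (AUC_test/D_test) / (AUC_ref/D_ref)
      = (971.2/25) / (1415/50)
      = 38.848 / 28.3 = 1.3727 = 137.27%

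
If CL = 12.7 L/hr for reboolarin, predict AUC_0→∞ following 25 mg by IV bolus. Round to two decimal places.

AUC_0→∞ = Dose_iv / CL
        = 25 / 12.7 = 1.9685 mg/L·hr

AUC = 1.97 mg/L·hr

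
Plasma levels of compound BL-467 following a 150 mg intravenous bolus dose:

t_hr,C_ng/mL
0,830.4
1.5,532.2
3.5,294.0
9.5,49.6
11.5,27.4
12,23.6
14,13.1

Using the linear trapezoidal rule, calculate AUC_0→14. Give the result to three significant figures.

Trapezoidal AUC_0→14:
  [0→1.5]: (830.4+532.2)/2 × 1.5 = 1021.95
  [1.5→3.5]: (532.2+294.0)/2 × 2 = 826.2
  [3.5→9.5]: (294.0+49.6)/2 × 6 = 1030.8
  [9.5→11.5]: (49.6+27.4)/2 × 2 = 77.0
  [11.5→12]: (27.4+23.6)/2 × 0.5 = 12.75
  [12→14]: (23.6+13.1)/2 × 2 = 36.7
  Sum = 3005.4 ng/mL·hr

AUC = 3010 ng/mL·hr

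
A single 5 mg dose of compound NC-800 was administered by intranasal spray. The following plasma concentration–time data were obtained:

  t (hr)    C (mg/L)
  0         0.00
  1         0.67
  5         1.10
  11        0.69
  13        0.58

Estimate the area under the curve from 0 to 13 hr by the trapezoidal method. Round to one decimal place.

AUC = 10.5 mg/L·hr

Trapezoidal AUC_0→13:
  [0→1]: (0.00+0.67)/2 × 1 = 0.335
  [1→5]: (0.67+1.10)/2 × 4 = 3.54
  [5→11]: (1.10+0.69)/2 × 6 = 5.37
  [11→13]: (0.69+0.58)/2 × 2 = 1.27
  Sum = 10.515 mg/L·hr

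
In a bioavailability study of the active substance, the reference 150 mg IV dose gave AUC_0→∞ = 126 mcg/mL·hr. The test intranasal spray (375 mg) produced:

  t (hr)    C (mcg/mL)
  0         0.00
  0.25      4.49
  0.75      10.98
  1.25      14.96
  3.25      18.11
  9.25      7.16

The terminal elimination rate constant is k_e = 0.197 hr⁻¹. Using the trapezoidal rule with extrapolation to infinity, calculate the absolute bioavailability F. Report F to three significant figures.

F = 0.496

Trapezoidal AUC_0→9.25 (intranasal spray):
  [0→0.25]: (0.00+4.49)/2 × 0.25 = 0.56125
  [0.25→0.75]: (4.49+10.98)/2 × 0.5 = 3.8675
  [0.75→1.25]: (10.98+14.96)/2 × 0.5 = 6.485
  [1.25→3.25]: (14.96+18.11)/2 × 2 = 33.07
  [3.25→9.25]: (18.11+7.16)/2 × 6 = 75.81
  Sum = 119.79375 mcg/mL·hr
Tail: C_last/k_e = 7.16/0.197 = 36.345
AUC_0→∞ (intranasal spray) = 119.79375 + 36.345 = 156.13875 mcg/mL·hr
F = (AUC_ev/D_ev)/(AUC_iv/D_iv) = (156.13875/375)/(126/150) = 0.41637/0.84 = 0.4957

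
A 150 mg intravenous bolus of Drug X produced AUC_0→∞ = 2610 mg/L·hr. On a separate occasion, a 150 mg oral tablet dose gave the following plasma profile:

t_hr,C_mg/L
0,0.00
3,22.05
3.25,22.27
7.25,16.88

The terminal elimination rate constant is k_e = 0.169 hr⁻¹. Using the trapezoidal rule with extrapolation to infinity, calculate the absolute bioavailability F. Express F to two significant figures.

Trapezoidal AUC_0→7.25 (oral tablet):
  [0→3]: (0.00+22.05)/2 × 3 = 33.075
  [3→3.25]: (22.05+22.27)/2 × 0.25 = 5.54
  [3.25→7.25]: (22.27+16.88)/2 × 4 = 78.3
  Sum = 116.915 mg/L·hr
Tail: C_last/k_e = 16.88/0.169 = 99.882
AUC_0→∞ (oral tablet) = 116.915 + 99.882 = 216.797 mg/L·hr
F = (AUC_ev/D_ev)/(AUC_iv/D_iv) = (216.797/150)/(2610/150) = 1.44531/17.4 = 0.0831

F = 0.083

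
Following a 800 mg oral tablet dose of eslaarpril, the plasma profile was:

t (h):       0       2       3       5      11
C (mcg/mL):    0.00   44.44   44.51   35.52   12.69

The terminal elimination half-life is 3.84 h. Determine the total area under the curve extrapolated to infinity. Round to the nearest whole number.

Trapezoidal AUC_0→11:
  [0→2]: (0.00+44.44)/2 × 2 = 44.44
  [2→3]: (44.44+44.51)/2 × 1 = 44.475
  [3→5]: (44.51+35.52)/2 × 2 = 80.03
  [5→11]: (35.52+12.69)/2 × 6 = 144.63
  Sum = 313.575 mcg/mL·h
k_e = ln2 / t½ = 0.693147 / 3.84 = 0.1805 h^-1
Extrapolated tail: C_last / k_e = 12.69 / 0.1805 = 70.305
AUC_0→∞ = 313.575 + 70.305 = 383.88 mcg/mL·h

AUC = 384 mcg/mL·h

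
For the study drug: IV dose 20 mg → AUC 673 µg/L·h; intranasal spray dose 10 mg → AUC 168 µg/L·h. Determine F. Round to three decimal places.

F = 0.499

F = (AUC_ev / D_ev) / (AUC_iv / D_iv)
  = (168/10) / (673/20)
  = 16.8 / 33.65 = 0.4993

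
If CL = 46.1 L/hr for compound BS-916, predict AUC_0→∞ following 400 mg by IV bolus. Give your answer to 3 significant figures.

AUC = 8.68 mg/L·hr

AUC_0→∞ = Dose_iv / CL
        = 400 / 46.1 = 8.67679 mg/L·hr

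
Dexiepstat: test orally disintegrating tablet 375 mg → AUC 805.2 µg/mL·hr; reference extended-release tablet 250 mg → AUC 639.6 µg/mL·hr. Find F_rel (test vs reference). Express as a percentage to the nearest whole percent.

F_rel = (AUC_test/D_test) / (AUC_ref/D_ref)
      = (805.2/375) / (639.6/250)
      = 2.1472 / 2.5584 = 0.8393 = 83.93%

F_rel = 84%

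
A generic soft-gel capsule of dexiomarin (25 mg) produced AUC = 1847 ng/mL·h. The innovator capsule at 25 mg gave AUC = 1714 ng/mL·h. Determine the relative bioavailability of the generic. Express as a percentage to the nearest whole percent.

F_rel = 108%

F_rel = (AUC_test/D_test) / (AUC_ref/D_ref)
      = (1847/25) / (1714/25)
      = 73.88 / 68.56 = 1.0776 = 107.76%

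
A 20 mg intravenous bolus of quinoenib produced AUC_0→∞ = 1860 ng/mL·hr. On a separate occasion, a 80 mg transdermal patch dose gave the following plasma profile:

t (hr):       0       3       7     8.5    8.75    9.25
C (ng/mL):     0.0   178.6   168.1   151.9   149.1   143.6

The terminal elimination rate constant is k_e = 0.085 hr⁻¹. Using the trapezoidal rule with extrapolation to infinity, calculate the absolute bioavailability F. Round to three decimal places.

Trapezoidal AUC_0→9.25 (transdermal patch):
  [0→3]: (0.0+178.6)/2 × 3 = 267.9
  [3→7]: (178.6+168.1)/2 × 4 = 693.4
  [7→8.5]: (168.1+151.9)/2 × 1.5 = 240.0
  [8.5→8.75]: (151.9+149.1)/2 × 0.25 = 37.625
  [8.75→9.25]: (149.1+143.6)/2 × 0.5 = 73.175
  Sum = 1312.1 ng/mL·hr
Tail: C_last/k_e = 143.6/0.085 = 1689.412
AUC_0→∞ (transdermal patch) = 1312.1 + 1689.412 = 3001.512 ng/mL·hr
F = (AUC_ev/D_ev)/(AUC_iv/D_iv) = (3001.512/80)/(1860/20) = 37.5189/93 = 0.4034

F = 0.403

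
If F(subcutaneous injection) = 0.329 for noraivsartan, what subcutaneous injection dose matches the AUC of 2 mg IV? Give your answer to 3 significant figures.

For equal systemic exposure: F × D_ev = D_iv
D_ev = D_iv / F = 2 / 0.329 = 6.07903 mg

D_subcutaneous = 6.08 mg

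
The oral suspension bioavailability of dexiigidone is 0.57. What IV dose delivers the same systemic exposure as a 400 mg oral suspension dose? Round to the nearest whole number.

Systemic exposure from an extravascular dose = F × D_ev, so the equivalent IV dose is F × D_ev.
D_iv = F × D_ev = 0.57 × 400 = 228 mg

D_iv = 228 mg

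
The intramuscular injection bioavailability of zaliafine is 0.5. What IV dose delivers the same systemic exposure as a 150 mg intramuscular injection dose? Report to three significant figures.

D_iv = 75.0 mg

Systemic exposure from an extravascular dose = F × D_ev, so the equivalent IV dose is F × D_ev.
D_iv = F × D_ev = 0.5 × 150 = 75 mg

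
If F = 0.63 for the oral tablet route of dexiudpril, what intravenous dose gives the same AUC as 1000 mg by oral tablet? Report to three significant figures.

D_iv = 630 mg

Systemic exposure from an extravascular dose = F × D_ev, so the equivalent IV dose is F × D_ev.
D_iv = F × D_ev = 0.63 × 1000 = 630 mg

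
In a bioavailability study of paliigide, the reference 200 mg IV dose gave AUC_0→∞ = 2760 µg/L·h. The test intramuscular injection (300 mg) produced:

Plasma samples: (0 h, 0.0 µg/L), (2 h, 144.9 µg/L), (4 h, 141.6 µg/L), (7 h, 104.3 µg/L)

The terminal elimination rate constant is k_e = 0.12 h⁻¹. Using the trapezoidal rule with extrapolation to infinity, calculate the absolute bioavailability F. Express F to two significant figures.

F = 0.40

Trapezoidal AUC_0→7 (intramuscular injection):
  [0→2]: (0.0+144.9)/2 × 2 = 144.9
  [2→4]: (144.9+141.6)/2 × 2 = 286.5
  [4→7]: (141.6+104.3)/2 × 3 = 368.85
  Sum = 800.25 µg/L·h
Tail: C_last/k_e = 104.3/0.12 = 869.167
AUC_0→∞ (intramuscular injection) = 800.25 + 869.167 = 1669.417 µg/L·h
F = (AUC_ev/D_ev)/(AUC_iv/D_iv) = (1669.417/300)/(2760/200) = 5.56472/13.8 = 0.4032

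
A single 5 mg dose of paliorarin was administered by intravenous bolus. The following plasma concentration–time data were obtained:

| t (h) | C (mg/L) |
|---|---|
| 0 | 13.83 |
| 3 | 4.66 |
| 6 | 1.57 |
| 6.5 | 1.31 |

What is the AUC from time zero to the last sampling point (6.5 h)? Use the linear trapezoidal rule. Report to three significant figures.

Trapezoidal AUC_0→6.5:
  [0→3]: (13.83+4.66)/2 × 3 = 27.735
  [3→6]: (4.66+1.57)/2 × 3 = 9.345
  [6→6.5]: (1.57+1.31)/2 × 0.5 = 0.72
  Sum = 37.8 mg/L·h

AUC = 37.8 mg/L·h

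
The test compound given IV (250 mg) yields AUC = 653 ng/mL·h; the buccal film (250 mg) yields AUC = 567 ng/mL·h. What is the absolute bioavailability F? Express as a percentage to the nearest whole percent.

F = (AUC_ev / D_ev) / (AUC_iv / D_iv)
  = (567/250) / (653/250)
  = 2.268 / 2.612 = 0.8683
  = 86.83%

F = 87%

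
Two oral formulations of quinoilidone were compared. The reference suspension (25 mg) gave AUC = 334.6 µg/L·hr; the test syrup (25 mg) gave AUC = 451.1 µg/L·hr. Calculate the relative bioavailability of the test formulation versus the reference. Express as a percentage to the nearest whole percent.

F_rel = 135%

F_rel = (AUC_test/D_test) / (AUC_ref/D_ref)
      = (451.1/25) / (334.6/25)
      = 18.044 / 13.384 = 1.3482 = 134.82%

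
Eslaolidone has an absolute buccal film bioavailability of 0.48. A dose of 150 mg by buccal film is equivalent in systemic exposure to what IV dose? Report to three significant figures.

D_iv = 72.0 mg

Systemic exposure from an extravascular dose = F × D_ev, so the equivalent IV dose is F × D_ev.
D_iv = F × D_ev = 0.48 × 150 = 72 mg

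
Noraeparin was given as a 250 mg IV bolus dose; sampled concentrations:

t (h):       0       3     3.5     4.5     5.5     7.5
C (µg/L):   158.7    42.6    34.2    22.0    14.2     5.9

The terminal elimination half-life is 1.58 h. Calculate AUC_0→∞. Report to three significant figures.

Trapezoidal AUC_0→7.5:
  [0→3]: (158.7+42.6)/2 × 3 = 301.95
  [3→3.5]: (42.6+34.2)/2 × 0.5 = 19.2
  [3.5→4.5]: (34.2+22.0)/2 × 1 = 28.1
  [4.5→5.5]: (22.0+14.2)/2 × 1 = 18.1
  [5.5→7.5]: (14.2+5.9)/2 × 2 = 20.1
  Sum = 387.45 µg/L·h
k_e = ln2 / t½ = 0.693147 / 1.58 = 0.4387 h^-1
Extrapolated tail: C_last / k_e = 5.9 / 0.4387 = 13.449
AUC_0→∞ = 387.45 + 13.449 = 400.899 µg/L·h

AUC = 401 µg/L·h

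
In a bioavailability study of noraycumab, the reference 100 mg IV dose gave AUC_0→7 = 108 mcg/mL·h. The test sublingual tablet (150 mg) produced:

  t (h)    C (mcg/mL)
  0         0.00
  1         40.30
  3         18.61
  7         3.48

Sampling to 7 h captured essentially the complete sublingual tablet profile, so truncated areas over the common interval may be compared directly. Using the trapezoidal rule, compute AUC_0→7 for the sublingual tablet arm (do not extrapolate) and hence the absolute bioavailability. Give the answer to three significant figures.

Trapezoidal AUC_0→7 (sublingual tablet):
  [0→1]: (0.00+40.30)/2 × 1 = 20.15
  [1→3]: (40.30+18.61)/2 × 2 = 58.91
  [3→7]: (18.61+3.48)/2 × 4 = 44.18
  Sum = 123.24 mcg/mL·h
F = (AUC_ev/D_ev)/(AUC_iv/D_iv) = (123.24/150)/(108/100) = 0.8216/1.08 = 0.7607

F = 0.761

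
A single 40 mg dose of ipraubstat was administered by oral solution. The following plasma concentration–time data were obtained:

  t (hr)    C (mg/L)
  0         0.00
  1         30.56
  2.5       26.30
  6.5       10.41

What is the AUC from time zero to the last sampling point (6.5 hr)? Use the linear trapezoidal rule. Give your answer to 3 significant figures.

AUC = 131 mg/L·hr

Trapezoidal AUC_0→6.5:
  [0→1]: (0.00+30.56)/2 × 1 = 15.28
  [1→2.5]: (30.56+26.30)/2 × 1.5 = 42.645
  [2.5→6.5]: (26.30+10.41)/2 × 4 = 73.42
  Sum = 131.345 mg/L·hr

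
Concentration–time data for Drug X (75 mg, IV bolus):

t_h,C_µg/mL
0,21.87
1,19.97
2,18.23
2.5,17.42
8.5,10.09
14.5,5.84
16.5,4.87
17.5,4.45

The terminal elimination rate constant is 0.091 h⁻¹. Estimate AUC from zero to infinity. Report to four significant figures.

Trapezoidal AUC_0→17.5:
  [0→1]: (21.87+19.97)/2 × 1 = 20.92
  [1→2]: (19.97+18.23)/2 × 1 = 19.1
  [2→2.5]: (18.23+17.42)/2 × 0.5 = 8.9125
  [2.5→8.5]: (17.42+10.09)/2 × 6 = 82.53
  [8.5→14.5]: (10.09+5.84)/2 × 6 = 47.79
  [14.5→16.5]: (5.84+4.87)/2 × 2 = 10.71
  [16.5→17.5]: (4.87+4.45)/2 × 1 = 4.66
  Sum = 194.6225 µg/mL·h
Extrapolated tail: C_last / k_e = 4.45 / 0.091 = 48.901
AUC_0→∞ = 194.6225 + 48.901 = 243.5235 µg/mL·h

AUC = 243.5 µg/mL·h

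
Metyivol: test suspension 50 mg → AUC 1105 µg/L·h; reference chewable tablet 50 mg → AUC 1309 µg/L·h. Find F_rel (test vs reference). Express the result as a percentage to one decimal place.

F_rel = (AUC_test/D_test) / (AUC_ref/D_ref)
      = (1105/50) / (1309/50)
      = 22.1 / 26.18 = 0.8442 = 84.42%

F_rel = 84.4%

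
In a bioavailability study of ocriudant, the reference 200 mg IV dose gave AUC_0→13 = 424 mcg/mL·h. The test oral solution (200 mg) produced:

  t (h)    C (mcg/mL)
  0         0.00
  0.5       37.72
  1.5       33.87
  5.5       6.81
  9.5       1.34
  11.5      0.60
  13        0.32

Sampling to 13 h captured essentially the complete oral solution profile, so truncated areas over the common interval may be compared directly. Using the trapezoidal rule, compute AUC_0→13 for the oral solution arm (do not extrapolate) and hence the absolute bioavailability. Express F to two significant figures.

Trapezoidal AUC_0→13 (oral solution):
  [0→0.5]: (0.00+37.72)/2 × 0.5 = 9.43
  [0.5→1.5]: (37.72+33.87)/2 × 1 = 35.795
  [1.5→5.5]: (33.87+6.81)/2 × 4 = 81.36
  [5.5→9.5]: (6.81+1.34)/2 × 4 = 16.3
  [9.5→11.5]: (1.34+0.60)/2 × 2 = 1.94
  [11.5→13]: (0.60+0.32)/2 × 1.5 = 0.69
  Sum = 145.515 mcg/mL·h
F = (AUC_ev/D_ev)/(AUC_iv/D_iv) = (145.515/200)/(424/200) = 0.727575/2.12 = 0.3432

F = 0.34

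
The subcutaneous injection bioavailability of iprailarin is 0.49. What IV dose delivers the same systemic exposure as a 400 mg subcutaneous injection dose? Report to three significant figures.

D_iv = 196 mg

Systemic exposure from an extravascular dose = F × D_ev, so the equivalent IV dose is F × D_ev.
D_iv = F × D_ev = 0.49 × 400 = 196 mg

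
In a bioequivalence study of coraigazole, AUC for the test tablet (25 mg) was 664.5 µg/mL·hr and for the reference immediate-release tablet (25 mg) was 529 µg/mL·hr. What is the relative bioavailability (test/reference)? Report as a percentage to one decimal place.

F_rel = (AUC_test/D_test) / (AUC_ref/D_ref)
      = (664.5/25) / (529/25)
      = 26.58 / 21.16 = 1.2561 = 125.61%

F_rel = 125.6%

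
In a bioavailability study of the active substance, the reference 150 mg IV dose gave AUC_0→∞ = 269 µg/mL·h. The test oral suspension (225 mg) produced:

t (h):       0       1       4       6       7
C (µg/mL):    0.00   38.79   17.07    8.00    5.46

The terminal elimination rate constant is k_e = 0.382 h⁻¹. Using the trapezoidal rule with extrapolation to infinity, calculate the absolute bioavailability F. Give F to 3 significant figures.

Trapezoidal AUC_0→7 (oral suspension):
  [0→1]: (0.00+38.79)/2 × 1 = 19.395
  [1→4]: (38.79+17.07)/2 × 3 = 83.79
  [4→6]: (17.07+8.00)/2 × 2 = 25.07
  [6→7]: (8.00+5.46)/2 × 1 = 6.73
  Sum = 134.985 µg/mL·h
Tail: C_last/k_e = 5.46/0.382 = 14.293
AUC_0→∞ (oral suspension) = 134.985 + 14.293 = 149.278 µg/mL·h
F = (AUC_ev/D_ev)/(AUC_iv/D_iv) = (149.278/225)/(269/150) = 0.663458/1.79333 = 0.3700

F = 0.370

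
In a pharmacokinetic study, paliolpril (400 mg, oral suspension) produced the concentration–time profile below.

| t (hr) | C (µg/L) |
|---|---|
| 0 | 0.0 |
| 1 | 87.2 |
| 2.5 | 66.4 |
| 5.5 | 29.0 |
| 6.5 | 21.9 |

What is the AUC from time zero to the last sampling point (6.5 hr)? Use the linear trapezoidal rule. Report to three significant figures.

AUC = 327 µg/L·hr

Trapezoidal AUC_0→6.5:
  [0→1]: (0.0+87.2)/2 × 1 = 43.6
  [1→2.5]: (87.2+66.4)/2 × 1.5 = 115.2
  [2.5→5.5]: (66.4+29.0)/2 × 3 = 143.1
  [5.5→6.5]: (29.0+21.9)/2 × 1 = 25.45
  Sum = 327.35 µg/L·hr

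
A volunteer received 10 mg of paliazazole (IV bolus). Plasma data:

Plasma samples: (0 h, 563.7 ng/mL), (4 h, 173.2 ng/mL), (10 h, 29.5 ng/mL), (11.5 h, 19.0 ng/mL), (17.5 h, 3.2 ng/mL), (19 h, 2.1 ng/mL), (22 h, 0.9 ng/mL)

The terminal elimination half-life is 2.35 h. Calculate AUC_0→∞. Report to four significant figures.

Trapezoidal AUC_0→22:
  [0→4]: (563.7+173.2)/2 × 4 = 1473.8
  [4→10]: (173.2+29.5)/2 × 6 = 608.1
  [10→11.5]: (29.5+19.0)/2 × 1.5 = 36.375
  [11.5→17.5]: (19.0+3.2)/2 × 6 = 66.6
  [17.5→19]: (3.2+2.1)/2 × 1.5 = 3.975
  [19→22]: (2.1+0.9)/2 × 3 = 4.5
  Sum = 2193.35 ng/mL·h
k_e = ln2 / t½ = 0.693147 / 2.35 = 0.2950 h^-1
Extrapolated tail: C_last / k_e = 0.9 / 0.295 = 3.051
AUC_0→∞ = 2193.35 + 3.051 = 2196.401 ng/mL·h

AUC = 2196 ng/mL·h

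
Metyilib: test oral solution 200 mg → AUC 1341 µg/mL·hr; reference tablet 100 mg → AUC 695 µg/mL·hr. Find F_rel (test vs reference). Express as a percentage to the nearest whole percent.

F_rel = 96%

F_rel = (AUC_test/D_test) / (AUC_ref/D_ref)
      = (1341/200) / (695/100)
      = 6.705 / 6.95 = 0.9647 = 96.47%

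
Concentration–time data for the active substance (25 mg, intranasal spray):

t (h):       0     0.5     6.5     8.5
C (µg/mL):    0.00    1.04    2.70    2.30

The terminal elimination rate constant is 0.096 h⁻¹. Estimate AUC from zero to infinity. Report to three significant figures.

Trapezoidal AUC_0→8.5:
  [0→0.5]: (0.00+1.04)/2 × 0.5 = 0.26
  [0.5→6.5]: (1.04+2.70)/2 × 6 = 11.22
  [6.5→8.5]: (2.70+2.30)/2 × 2 = 5.0
  Sum = 16.48 µg/mL·h
Extrapolated tail: C_last / k_e = 2.30 / 0.096 = 23.958
AUC_0→∞ = 16.48 + 23.958 = 40.438 µg/mL·h

AUC = 40.4 µg/mL·h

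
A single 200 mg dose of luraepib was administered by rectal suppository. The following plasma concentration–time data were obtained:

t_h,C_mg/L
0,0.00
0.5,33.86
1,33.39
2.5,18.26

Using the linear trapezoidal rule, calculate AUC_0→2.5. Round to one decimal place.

AUC = 64.0 mg/L·h

Trapezoidal AUC_0→2.5:
  [0→0.5]: (0.00+33.86)/2 × 0.5 = 8.465
  [0.5→1]: (33.86+33.39)/2 × 0.5 = 16.8125
  [1→2.5]: (33.39+18.26)/2 × 1.5 = 38.7375
  Sum = 64.015 mg/L·h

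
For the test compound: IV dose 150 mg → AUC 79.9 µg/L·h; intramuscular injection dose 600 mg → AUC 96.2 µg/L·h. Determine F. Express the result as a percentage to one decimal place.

F = (AUC_ev / D_ev) / (AUC_iv / D_iv)
  = (96.2/600) / (79.9/150)
  = 0.160333 / 0.532667 = 0.3010
  = 30.10%

F = 30.1%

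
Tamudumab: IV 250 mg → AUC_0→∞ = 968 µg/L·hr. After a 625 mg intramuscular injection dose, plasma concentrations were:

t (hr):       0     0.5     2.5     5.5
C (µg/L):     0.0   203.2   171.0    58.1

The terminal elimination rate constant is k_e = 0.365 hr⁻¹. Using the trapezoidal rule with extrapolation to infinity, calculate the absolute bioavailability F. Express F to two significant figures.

F = 0.38

Trapezoidal AUC_0→5.5 (intramuscular injection):
  [0→0.5]: (0.0+203.2)/2 × 0.5 = 50.8
  [0.5→2.5]: (203.2+171.0)/2 × 2 = 374.2
  [2.5→5.5]: (171.0+58.1)/2 × 3 = 343.65
  Sum = 768.65 µg/L·hr
Tail: C_last/k_e = 58.1/0.365 = 159.178
AUC_0→∞ (intramuscular injection) = 768.65 + 159.178 = 927.828 µg/L·hr
F = (AUC_ev/D_ev)/(AUC_iv/D_iv) = (927.828/625)/(968/250) = 1.4845248/3.872 = 0.3834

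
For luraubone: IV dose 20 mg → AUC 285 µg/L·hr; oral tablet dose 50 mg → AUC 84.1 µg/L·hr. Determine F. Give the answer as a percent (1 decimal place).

F = (AUC_ev / D_ev) / (AUC_iv / D_iv)
  = (84.1/50) / (285/20)
  = 1.682 / 14.25 = 0.1180
  = 11.80%

F = 11.8%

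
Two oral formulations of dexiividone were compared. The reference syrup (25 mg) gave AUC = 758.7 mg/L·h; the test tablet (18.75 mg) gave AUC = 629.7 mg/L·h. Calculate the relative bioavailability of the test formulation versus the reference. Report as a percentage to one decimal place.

F_rel = 110.7%

F_rel = (AUC_test/D_test) / (AUC_ref/D_ref)
      = (629.7/18.75) / (758.7/25)
      = 33.584 / 30.348 = 1.1066 = 110.66%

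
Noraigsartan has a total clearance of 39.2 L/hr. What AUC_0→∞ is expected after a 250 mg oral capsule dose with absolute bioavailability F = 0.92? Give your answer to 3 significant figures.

AUC = 5.87 mg/L·hr

AUC_0→∞ = F × Dose / CL
        = 0.92 × 250 / 39.2 = 5.86735 mg/L·hr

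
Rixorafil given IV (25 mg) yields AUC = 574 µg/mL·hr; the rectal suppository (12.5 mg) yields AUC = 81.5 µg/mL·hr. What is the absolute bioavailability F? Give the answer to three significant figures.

F = 0.284

F = (AUC_ev / D_ev) / (AUC_iv / D_iv)
  = (81.5/12.5) / (574/25)
  = 6.52 / 22.96 = 0.2840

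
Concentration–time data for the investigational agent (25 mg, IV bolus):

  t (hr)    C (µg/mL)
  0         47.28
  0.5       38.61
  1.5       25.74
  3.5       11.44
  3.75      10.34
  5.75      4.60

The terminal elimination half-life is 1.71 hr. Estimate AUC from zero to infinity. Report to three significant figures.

AUC = 120 µg/mL·hr

Trapezoidal AUC_0→5.75:
  [0→0.5]: (47.28+38.61)/2 × 0.5 = 21.4725
  [0.5→1.5]: (38.61+25.74)/2 × 1 = 32.175
  [1.5→3.5]: (25.74+11.44)/2 × 2 = 37.18
  [3.5→3.75]: (11.44+10.34)/2 × 0.25 = 2.7225
  [3.75→5.75]: (10.34+4.60)/2 × 2 = 14.94
  Sum = 108.49 µg/mL·hr
k_e = ln2 / t½ = 0.693147 / 1.71 = 0.4053 hr^-1
Extrapolated tail: C_last / k_e = 4.60 / 0.4053 = 11.350
AUC_0→∞ = 108.49 + 11.350 = 119.84 µg/mL·hr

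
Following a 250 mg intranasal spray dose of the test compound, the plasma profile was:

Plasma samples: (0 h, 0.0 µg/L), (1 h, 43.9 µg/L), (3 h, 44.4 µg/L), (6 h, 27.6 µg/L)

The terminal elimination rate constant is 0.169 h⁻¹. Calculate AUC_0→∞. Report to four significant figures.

AUC = 381.6 µg/L·h

Trapezoidal AUC_0→6:
  [0→1]: (0.0+43.9)/2 × 1 = 21.95
  [1→3]: (43.9+44.4)/2 × 2 = 88.3
  [3→6]: (44.4+27.6)/2 × 3 = 108.0
  Sum = 218.25 µg/L·h
Extrapolated tail: C_last / k_e = 27.6 / 0.169 = 163.314
AUC_0→∞ = 218.25 + 163.314 = 381.564 µg/L·h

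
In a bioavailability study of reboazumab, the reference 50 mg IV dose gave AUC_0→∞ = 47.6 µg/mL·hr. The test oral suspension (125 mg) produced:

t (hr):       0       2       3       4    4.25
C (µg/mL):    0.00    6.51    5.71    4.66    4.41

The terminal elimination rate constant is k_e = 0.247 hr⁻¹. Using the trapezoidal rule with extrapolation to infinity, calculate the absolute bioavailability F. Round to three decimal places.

F = 0.309

Trapezoidal AUC_0→4.25 (oral suspension):
  [0→2]: (0.00+6.51)/2 × 2 = 6.51
  [2→3]: (6.51+5.71)/2 × 1 = 6.11
  [3→4]: (5.71+4.66)/2 × 1 = 5.185
  [4→4.25]: (4.66+4.41)/2 × 0.25 = 1.13375
  Sum = 18.93875 µg/mL·hr
Tail: C_last/k_e = 4.41/0.247 = 17.854
AUC_0→∞ (oral suspension) = 18.93875 + 17.854 = 36.79275 µg/mL·hr
F = (AUC_ev/D_ev)/(AUC_iv/D_iv) = (36.79275/125)/(47.6/50) = 0.294342/0.952 = 0.3092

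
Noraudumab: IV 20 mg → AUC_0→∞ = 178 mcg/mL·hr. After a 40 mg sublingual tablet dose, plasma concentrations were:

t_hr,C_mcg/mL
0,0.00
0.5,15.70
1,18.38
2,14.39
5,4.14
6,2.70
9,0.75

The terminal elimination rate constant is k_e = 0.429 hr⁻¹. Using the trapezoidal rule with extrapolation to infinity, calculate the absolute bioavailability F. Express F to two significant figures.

Trapezoidal AUC_0→9 (sublingual tablet):
  [0→0.5]: (0.00+15.70)/2 × 0.5 = 3.925
  [0.5→1]: (15.70+18.38)/2 × 0.5 = 8.52
  [1→2]: (18.38+14.39)/2 × 1 = 16.385
  [2→5]: (14.39+4.14)/2 × 3 = 27.795
  [5→6]: (4.14+2.70)/2 × 1 = 3.42
  [6→9]: (2.70+0.75)/2 × 3 = 5.175
  Sum = 65.22 mcg/mL·hr
Tail: C_last/k_e = 0.75/0.429 = 1.748
AUC_0→∞ (sublingual tablet) = 65.22 + 1.748 = 66.968 mcg/mL·hr
F = (AUC_ev/D_ev)/(AUC_iv/D_iv) = (66.968/40)/(178/20) = 1.6742/8.9 = 0.1881

F = 0.19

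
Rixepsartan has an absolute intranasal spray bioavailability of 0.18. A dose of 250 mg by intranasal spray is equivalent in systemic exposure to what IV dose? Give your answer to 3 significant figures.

D_iv = 45.0 mg

Systemic exposure from an extravascular dose = F × D_ev, so the equivalent IV dose is F × D_ev.
D_iv = F × D_ev = 0.18 × 250 = 45 mg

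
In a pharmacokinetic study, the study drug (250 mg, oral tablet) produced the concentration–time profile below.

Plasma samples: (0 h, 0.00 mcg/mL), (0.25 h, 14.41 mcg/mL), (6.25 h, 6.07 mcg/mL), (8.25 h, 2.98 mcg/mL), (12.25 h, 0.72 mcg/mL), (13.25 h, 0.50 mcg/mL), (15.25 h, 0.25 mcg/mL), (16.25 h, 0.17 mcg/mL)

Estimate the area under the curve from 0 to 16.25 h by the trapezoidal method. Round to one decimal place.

Trapezoidal AUC_0→16.25:
  [0→0.25]: (0.00+14.41)/2 × 0.25 = 1.80125
  [0.25→6.25]: (14.41+6.07)/2 × 6 = 61.44
  [6.25→8.25]: (6.07+2.98)/2 × 2 = 9.05
  [8.25→12.25]: (2.98+0.72)/2 × 4 = 7.4
  [12.25→13.25]: (0.72+0.50)/2 × 1 = 0.61
  [13.25→15.25]: (0.50+0.25)/2 × 2 = 0.75
  [15.25→16.25]: (0.25+0.17)/2 × 1 = 0.21
  Sum = 81.26125 mcg/mL·h

AUC = 81.3 mcg/mL·h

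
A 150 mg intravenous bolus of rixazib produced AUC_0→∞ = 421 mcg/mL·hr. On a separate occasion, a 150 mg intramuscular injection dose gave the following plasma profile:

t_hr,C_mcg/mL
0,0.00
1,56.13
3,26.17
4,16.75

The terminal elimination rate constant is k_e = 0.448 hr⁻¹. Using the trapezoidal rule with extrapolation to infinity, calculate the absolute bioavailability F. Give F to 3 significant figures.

F = 0.402

Trapezoidal AUC_0→4 (intramuscular injection):
  [0→1]: (0.00+56.13)/2 × 1 = 28.065
  [1→3]: (56.13+26.17)/2 × 2 = 82.3
  [3→4]: (26.17+16.75)/2 × 1 = 21.46
  Sum = 131.825 mcg/mL·hr
Tail: C_last/k_e = 16.75/0.448 = 37.388
AUC_0→∞ (intramuscular injection) = 131.825 + 37.388 = 169.213 mcg/mL·hr
F = (AUC_ev/D_ev)/(AUC_iv/D_iv) = (169.213/150)/(421/150) = 1.12809/2.80667 = 0.4019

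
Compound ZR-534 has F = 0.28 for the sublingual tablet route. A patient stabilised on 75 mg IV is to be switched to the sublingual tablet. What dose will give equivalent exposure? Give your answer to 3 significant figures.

D_sublingual = 268 mg

For equal systemic exposure: F × D_ev = D_iv
D_ev = D_iv / F = 75 / 0.28 = 267.857 mg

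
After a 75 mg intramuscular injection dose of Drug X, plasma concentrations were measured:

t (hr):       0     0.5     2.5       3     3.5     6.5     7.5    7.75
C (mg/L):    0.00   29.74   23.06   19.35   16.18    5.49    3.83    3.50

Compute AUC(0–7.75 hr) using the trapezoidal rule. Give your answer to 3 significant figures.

AUC = 118 mg/L·hr

Trapezoidal AUC_0→7.75:
  [0→0.5]: (0.00+29.74)/2 × 0.5 = 7.435
  [0.5→2.5]: (29.74+23.06)/2 × 2 = 52.8
  [2.5→3]: (23.06+19.35)/2 × 0.5 = 10.6025
  [3→3.5]: (19.35+16.18)/2 × 0.5 = 8.8825
  [3.5→6.5]: (16.18+5.49)/2 × 3 = 32.505
  [6.5→7.5]: (5.49+3.83)/2 × 1 = 4.66
  [7.5→7.75]: (3.83+3.50)/2 × 0.25 = 0.91625
  Sum = 117.80125 mg/L·hr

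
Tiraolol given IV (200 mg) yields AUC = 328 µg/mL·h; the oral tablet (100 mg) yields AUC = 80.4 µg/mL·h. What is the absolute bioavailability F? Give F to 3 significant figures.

F = 0.490

F = (AUC_ev / D_ev) / (AUC_iv / D_iv)
  = (80.4/100) / (328/200)
  = 0.804 / 1.64 = 0.4902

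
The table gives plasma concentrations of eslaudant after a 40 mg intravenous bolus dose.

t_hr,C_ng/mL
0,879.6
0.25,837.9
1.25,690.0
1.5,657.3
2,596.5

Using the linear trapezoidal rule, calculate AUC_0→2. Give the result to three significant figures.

Trapezoidal AUC_0→2:
  [0→0.25]: (879.6+837.9)/2 × 0.25 = 214.6875
  [0.25→1.25]: (837.9+690.0)/2 × 1 = 763.95
  [1.25→1.5]: (690.0+657.3)/2 × 0.25 = 168.4125
  [1.5→2]: (657.3+596.5)/2 × 0.5 = 313.45
  Sum = 1460.5 ng/mL·hr

AUC = 1460 ng/mL·hr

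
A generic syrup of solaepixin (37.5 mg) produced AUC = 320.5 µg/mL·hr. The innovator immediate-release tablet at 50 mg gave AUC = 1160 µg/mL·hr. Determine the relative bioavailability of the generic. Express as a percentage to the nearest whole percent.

F_rel = 37%

F_rel = (AUC_test/D_test) / (AUC_ref/D_ref)
      = (320.5/37.5) / (1160/50)
      = 8.54667 / 23.2 = 0.3684 = 36.84%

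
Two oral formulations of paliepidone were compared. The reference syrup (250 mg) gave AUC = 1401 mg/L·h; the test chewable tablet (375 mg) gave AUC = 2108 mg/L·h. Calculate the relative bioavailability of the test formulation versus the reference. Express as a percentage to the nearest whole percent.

F_rel = 100%

F_rel = (AUC_test/D_test) / (AUC_ref/D_ref)
      = (2108/375) / (1401/250)
      = 5.62133 / 5.604 = 1.0031 = 100.31%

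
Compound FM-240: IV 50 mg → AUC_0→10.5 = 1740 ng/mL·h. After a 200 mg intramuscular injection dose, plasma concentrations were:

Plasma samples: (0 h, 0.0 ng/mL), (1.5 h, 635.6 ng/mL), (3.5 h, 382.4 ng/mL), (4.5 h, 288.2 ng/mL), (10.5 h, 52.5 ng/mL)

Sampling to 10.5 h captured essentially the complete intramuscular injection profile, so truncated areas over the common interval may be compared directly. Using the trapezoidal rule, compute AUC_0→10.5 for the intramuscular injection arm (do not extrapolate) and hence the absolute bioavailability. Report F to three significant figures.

F = 0.410

Trapezoidal AUC_0→10.5 (intramuscular injection):
  [0→1.5]: (0.0+635.6)/2 × 1.5 = 476.7
  [1.5→3.5]: (635.6+382.4)/2 × 2 = 1018.0
  [3.5→4.5]: (382.4+288.2)/2 × 1 = 335.3
  [4.5→10.5]: (288.2+52.5)/2 × 6 = 1022.1
  Sum = 2852.1 ng/mL·h
F = (AUC_ev/D_ev)/(AUC_iv/D_iv) = (2852.1/200)/(1740/50) = 14.2605/34.8 = 0.4098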